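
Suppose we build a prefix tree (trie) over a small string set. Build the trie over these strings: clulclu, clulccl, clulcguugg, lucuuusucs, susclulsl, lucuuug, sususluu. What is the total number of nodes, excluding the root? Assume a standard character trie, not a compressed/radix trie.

39

Count nodes per top-level branch (shared prefixes stored once):
  'c'-branch (clulccl, clulcguugg, clulclu): 14 nodes
  'l'-branch (lucuuug, lucuuusucs): 11 nodes
  's'-branch (susclulsl, sususluu): 14 nodes
Sum: 39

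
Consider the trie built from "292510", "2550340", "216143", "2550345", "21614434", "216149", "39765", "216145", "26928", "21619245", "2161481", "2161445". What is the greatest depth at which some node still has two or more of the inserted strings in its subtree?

6

Equivalently: take the maximum, over all pairs, of their longest common prefix length.
e.g. "21614434" and "2161445" share the prefix "216144" of length 6; no pair shares a longer one.
Longest shared-prefix length: 6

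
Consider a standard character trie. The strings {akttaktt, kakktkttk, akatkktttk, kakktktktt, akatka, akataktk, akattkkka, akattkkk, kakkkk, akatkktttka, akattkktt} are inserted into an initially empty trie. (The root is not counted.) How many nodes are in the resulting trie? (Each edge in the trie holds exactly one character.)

Trace insertions, counting only characters that open a new branch:
  "akttaktt" → 8 new (a, k, t, t, a, k, t, t)
  "kakktkttk" → 9 new (k, a, k, k, t, k, t, t, k)
  "akatkktttk" → prefix "ak" already present; 8 new (a, t, k, k, t, t, t, k)
  "kakktktktt" → prefix "kakktkt" already present; 3 new (k, t, t)
  "akatka" → prefix "akatk" already present; 1 new (a)
  "akataktk" → prefix "akat" already present; 4 new (a, k, t, k)
  "akattkkka" → prefix "akat" already present; 5 new (t, k, k, k, a)
  "akattkkk" → prefix "akattkkk" already present; 0 new (none)
  "kakkkk" → prefix "kakk" already present; 2 new (k, k)
  "akatkktttka" → prefix "akatkktttk" already present; 1 new (a)
  "akattkktt" → prefix "akattkk" already present; 2 new (t, t)
Total nodes = 8 + 9 + 8 + 3 + 1 + 4 + 5 + 0 + 2 + 1 + 2 = 43

43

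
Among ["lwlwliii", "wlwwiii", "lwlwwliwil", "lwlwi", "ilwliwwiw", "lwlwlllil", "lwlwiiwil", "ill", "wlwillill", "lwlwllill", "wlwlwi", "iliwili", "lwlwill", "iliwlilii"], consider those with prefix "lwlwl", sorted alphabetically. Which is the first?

Words with prefix "lwlwl", in lexicographic order: "lwlwliii", "lwlwllill", "lwlwlllil"
The 1st is lwlwliii.

lwlwliii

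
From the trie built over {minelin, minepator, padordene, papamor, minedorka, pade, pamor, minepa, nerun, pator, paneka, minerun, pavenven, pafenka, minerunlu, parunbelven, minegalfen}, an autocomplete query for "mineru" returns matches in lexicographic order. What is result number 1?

Words with prefix "mineru", in lexicographic order: "minerun", "minerunlu"
Position 1: minerun

minerun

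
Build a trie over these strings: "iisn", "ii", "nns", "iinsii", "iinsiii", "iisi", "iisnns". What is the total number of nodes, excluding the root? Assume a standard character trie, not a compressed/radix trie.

15

Count nodes per top-level branch (shared prefixes stored once):
  'i'-branch (ii, iinsii, iinsiii, iisi, iisn, iisnns): 12 nodes
  'n'-branch (nns): 3 nodes
Sum: 15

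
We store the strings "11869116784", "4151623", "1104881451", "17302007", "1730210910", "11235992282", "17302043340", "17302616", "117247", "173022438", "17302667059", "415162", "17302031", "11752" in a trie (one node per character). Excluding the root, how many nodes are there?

For each word, the new-node count is its length minus the longest prefix already in the trie:
  "11869116784" → 11 new (1, 1, 8, 6, 9, 1, 1, 6, 7, 8, 4)
  "4151623" → 7 new (4, 1, 5, 1, 6, 2, 3)
  "1104881451" → prefix "11" already present; 8 new (0, 4, 8, 8, 1, 4, 5, 1)
  "17302007" → prefix "1" already present; 7 new (7, 3, 0, 2, 0, 0, 7)
  "1730210910" → prefix "17302" already present; 5 new (1, 0, 9, 1, 0)
  "11235992282" → prefix "11" already present; 9 new (2, 3, 5, 9, 9, 2, 2, 8, 2)
  "17302043340" → prefix "173020" already present; 5 new (4, 3, 3, 4, 0)
  "17302616" → prefix "17302" already present; 3 new (6, 1, 6)
  "117247" → prefix "11" already present; 4 new (7, 2, 4, 7)
  "173022438" → prefix "17302" already present; 4 new (2, 4, 3, 8)
  "17302667059" → prefix "173026" already present; 5 new (6, 7, 0, 5, 9)
  "415162" → prefix "415162" already present; 0 new (none)
  "17302031" → prefix "173020" already present; 2 new (3, 1)
  "11752" → prefix "117" already present; 2 new (5, 2)
Total nodes = 11 + 7 + 8 + 7 + 5 + 9 + 5 + 3 + 4 + 4 + 5 + 0 + 2 + 2 = 72

72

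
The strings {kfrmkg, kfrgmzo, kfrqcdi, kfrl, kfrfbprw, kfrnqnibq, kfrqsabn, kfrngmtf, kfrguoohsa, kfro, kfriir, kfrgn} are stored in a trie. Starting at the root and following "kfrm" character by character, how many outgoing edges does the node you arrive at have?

Walk "kfrm" from the root, arriving at one node.
Characters that immediately follow "kfrm" among the stored strings: {k}.
That node has 1 child edge.

1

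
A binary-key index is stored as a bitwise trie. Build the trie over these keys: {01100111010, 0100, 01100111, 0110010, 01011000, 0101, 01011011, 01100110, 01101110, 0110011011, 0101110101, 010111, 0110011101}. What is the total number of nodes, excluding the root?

Trie structure (* marks end of a word):
(root)
└─ 0
   └─ 1
      ├─ 0
      │  ├─ 0 *
      │  └─ 1 *
      │     └─ 1
      │        ├─ 0
      │        │  ├─ 0
      │        │  │  └─ 0 *
      │        │  └─ 1
      │        │     └─ 1 *
      │        └─ 1 *
      │           └─ 0
      │              └─ 1
      │                 └─ 0
      │                    └─ 1 *
      └─ 1
         └─ 0
            ├─ 0
            │  └─ 1
            │     ├─ 0 *
            │     └─ 1
            │        ├─ 0 *
            │        │  └─ 1
            │        │     └─ 1 *
            │        └─ 1 *
            │           └─ 0
            │              └─ 1 *
            │                 └─ 0 *
            └─ 1
               └─ 1
                  └─ 1
                     └─ 0 *
Counting every labelled node above: 33.

33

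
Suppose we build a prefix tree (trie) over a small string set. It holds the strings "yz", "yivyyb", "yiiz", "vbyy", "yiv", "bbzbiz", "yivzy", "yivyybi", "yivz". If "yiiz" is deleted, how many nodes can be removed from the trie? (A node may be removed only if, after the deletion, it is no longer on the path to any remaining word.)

2

A node on "yiiz"'s path can go only if nothing else ends at it or branches off below it.
The suffix "iz" (2 nodes) is used only by "yiiz"; the node for "yi" still has the child "v", so pruning stops there.
Nodes removed: 2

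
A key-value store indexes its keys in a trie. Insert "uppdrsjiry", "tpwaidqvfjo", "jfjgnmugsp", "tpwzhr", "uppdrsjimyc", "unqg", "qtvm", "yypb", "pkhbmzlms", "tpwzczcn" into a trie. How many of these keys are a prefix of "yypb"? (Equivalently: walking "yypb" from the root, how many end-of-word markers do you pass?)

1

Check each prefix of "yypb" against the stored set — each match is an end-marker on the path.
Prefixes of the query that are stored words: "yypb"
Count: 1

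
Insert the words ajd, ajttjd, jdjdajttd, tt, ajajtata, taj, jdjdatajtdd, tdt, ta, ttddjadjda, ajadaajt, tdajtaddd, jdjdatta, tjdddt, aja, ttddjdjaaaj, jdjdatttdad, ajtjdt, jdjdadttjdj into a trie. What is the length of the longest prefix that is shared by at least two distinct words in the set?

7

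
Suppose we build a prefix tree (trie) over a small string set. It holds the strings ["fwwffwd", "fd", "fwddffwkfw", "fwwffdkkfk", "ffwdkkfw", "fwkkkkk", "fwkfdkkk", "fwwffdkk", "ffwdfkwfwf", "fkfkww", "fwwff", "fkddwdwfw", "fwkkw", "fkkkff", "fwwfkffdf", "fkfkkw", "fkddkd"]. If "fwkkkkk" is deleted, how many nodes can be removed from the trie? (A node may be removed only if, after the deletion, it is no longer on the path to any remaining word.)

After clearing the end-marker at "fwkkkkk", prune upward until reaching a node still needed by another word.
The suffix "kkk" (3 nodes) is used only by "fwkkkkk"; the node for "fwkk" still has the child "w", so pruning stops there.
Nodes removed: 3

3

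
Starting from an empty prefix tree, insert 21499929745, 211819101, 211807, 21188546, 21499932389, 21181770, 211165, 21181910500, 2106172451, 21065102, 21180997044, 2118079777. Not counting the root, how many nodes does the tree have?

60

Count nodes per top-level branch (shared prefixes stored once):
  '2'-branch (2106172451, 21065102, 211165, 211807, 2118079777, 21180997044, 21181770, 211819101, 21181910500, 21188546, 21499929745, 21499932389): 60 nodes
Sum: 60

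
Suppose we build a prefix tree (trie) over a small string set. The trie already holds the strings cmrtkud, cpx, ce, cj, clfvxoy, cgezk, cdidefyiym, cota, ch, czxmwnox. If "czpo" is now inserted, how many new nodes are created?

2

"cz" is already a path in the trie; the remaining "po" must be added.
Each of the 2 remaining characters creates one node.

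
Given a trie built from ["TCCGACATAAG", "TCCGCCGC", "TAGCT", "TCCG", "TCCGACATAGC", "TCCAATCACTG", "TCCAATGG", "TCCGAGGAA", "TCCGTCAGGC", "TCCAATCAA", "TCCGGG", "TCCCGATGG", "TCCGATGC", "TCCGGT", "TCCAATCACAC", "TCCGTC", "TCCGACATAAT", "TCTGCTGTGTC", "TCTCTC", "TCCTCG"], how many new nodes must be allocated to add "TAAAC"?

The longest prefix of "TAAAC" already in the trie is "TA" (length 2).
So 5 − 2 = 3 new nodes.

3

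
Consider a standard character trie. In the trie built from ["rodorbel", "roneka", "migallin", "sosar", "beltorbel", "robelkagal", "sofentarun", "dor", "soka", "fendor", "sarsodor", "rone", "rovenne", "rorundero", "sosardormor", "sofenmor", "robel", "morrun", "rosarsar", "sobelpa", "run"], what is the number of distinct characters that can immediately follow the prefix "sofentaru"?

The children of the "sofentaru" node are the distinct next characters among strings starting with "sofentaru".
Characters that immediately follow "sofentaru" among the stored strings: {n}.
That node has 1 child edge.

1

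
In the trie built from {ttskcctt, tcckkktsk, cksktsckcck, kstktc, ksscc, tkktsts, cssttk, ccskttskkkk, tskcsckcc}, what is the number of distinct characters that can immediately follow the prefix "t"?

Walk "t" from the root, arriving at one node.
Characters that immediately follow "t" among the stored strings: {c, k, s, t}.
That node has 4 child edges.

4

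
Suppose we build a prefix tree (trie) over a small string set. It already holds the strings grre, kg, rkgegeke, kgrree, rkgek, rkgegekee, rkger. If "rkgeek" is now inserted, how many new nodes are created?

2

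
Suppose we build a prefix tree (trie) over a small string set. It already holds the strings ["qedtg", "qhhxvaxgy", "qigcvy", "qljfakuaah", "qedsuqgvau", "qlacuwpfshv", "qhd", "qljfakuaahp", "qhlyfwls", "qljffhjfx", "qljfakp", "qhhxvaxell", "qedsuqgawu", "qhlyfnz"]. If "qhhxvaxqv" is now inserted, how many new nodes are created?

2

"qhhxvax" is already a path in the trie; the remaining "qv" must be added.
Each of the 2 remaining characters creates one node.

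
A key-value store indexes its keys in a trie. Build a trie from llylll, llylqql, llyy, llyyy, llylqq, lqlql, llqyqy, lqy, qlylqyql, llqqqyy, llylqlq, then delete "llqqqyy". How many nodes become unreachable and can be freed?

A node on "llqqqyy"'s path can go only if nothing else ends at it or branches off below it.
The suffix "qqyy" (4 nodes) is used only by "llqqqyy"; the node for "llq" still has the child "y", so pruning stops there.
Nodes removed: 4

4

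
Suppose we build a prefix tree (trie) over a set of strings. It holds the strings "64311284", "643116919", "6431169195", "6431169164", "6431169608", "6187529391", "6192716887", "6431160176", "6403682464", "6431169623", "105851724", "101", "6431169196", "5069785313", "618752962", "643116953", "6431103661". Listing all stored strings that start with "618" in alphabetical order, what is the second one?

618752962

Filter for "618…" and sort: "6187529391", "618752962"
The 2nd is 618752962.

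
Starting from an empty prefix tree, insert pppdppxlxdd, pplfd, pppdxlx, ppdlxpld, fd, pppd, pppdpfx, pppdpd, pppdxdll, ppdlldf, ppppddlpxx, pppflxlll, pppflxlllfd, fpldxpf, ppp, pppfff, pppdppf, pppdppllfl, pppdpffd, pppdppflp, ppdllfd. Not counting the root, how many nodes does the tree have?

For each word, the new-node count is its length minus the longest prefix already in the trie:
  "pppdppxlxdd" → 11 new (p, p, p, d, p, p, x, l, x, d, d)
  "pplfd" → prefix "pp" already present; 3 new (l, f, d)
  "pppdxlx" → prefix "pppd" already present; 3 new (x, l, x)
  "ppdlxpld" → prefix "pp" already present; 6 new (d, l, x, p, l, d)
  "fd" → 2 new (f, d)
  "pppd" → prefix "pppd" already present; 0 new (none)
  "pppdpfx" → prefix "pppdp" already present; 2 new (f, x)
  "pppdpd" → prefix "pppdp" already present; 1 new (d)
  "pppdxdll" → prefix "pppdx" already present; 3 new (d, l, l)
  "ppdlldf" → prefix "ppdl" already present; 3 new (l, d, f)
  "ppppddlpxx" → prefix "ppp" already present; 7 new (p, d, d, l, p, x, x)
  "pppflxlll" → prefix "ppp" already present; 6 new (f, l, x, l, l, l)
  "pppflxlllfd" → prefix "pppflxlll" already present; 2 new (f, d)
  "fpldxpf" → prefix "f" already present; 6 new (p, l, d, x, p, f)
  "ppp" → prefix "ppp" already present; 0 new (none)
  "pppfff" → prefix "pppf" already present; 2 new (f, f)
  "pppdppf" → prefix "pppdpp" already present; 1 new (f)
  "pppdppllfl" → prefix "pppdpp" already present; 4 new (l, l, f, l)
  "pppdpffd" → prefix "pppdpf" already present; 2 new (f, d)
  "pppdppflp" → prefix "pppdppf" already present; 2 new (l, p)
  "ppdllfd" → prefix "ppdll" already present; 2 new (f, d)
Total nodes = 11 + 3 + 3 + 6 + 2 + 0 + 2 + 1 + 3 + 3 + 7 + 6 + 2 + 6 + 0 + 2 + 1 + 4 + 2 + 2 + 2 = 68

68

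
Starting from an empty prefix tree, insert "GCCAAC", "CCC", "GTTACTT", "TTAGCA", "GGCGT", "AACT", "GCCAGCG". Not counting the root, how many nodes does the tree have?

32

Trace insertions, counting only characters that open a new branch:
  "GCCAAC" → 6 new (G, C, C, A, A, C)
  "CCC" → 3 new (C, C, C)
  "GTTACTT" → prefix "G" already present; 6 new (T, T, A, C, T, T)
  "TTAGCA" → 6 new (T, T, A, G, C, A)
  "GGCGT" → prefix "G" already present; 4 new (G, C, G, T)
  "AACT" → 4 new (A, A, C, T)
  "GCCAGCG" → prefix "GCCA" already present; 3 new (G, C, G)
Total nodes = 6 + 3 + 6 + 6 + 4 + 4 + 3 = 32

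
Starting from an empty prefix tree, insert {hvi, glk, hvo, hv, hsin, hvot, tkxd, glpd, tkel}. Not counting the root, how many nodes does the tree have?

19

Trace insertions, counting only characters that open a new branch:
  "hvi" → 3 new (h, v, i)
  "glk" → 3 new (g, l, k)
  "hvo" → prefix "hv" already present; 1 new (o)
  "hv" → prefix "hv" already present; 0 new (none)
  "hsin" → prefix "h" already present; 3 new (s, i, n)
  "hvot" → prefix "hvo" already present; 1 new (t)
  "tkxd" → 4 new (t, k, x, d)
  "glpd" → prefix "gl" already present; 2 new (p, d)
  "tkel" → prefix "tk" already present; 2 new (e, l)
Total nodes = 3 + 3 + 1 + 0 + 3 + 1 + 4 + 2 + 2 = 19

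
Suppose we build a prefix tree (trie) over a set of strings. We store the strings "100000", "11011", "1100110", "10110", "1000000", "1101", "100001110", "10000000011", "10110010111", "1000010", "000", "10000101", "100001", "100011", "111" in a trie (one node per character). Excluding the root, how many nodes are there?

40

Trie structure (* marks end of a word):
(root)
├─ 0
│  └─ 0
│     └─ 0 *
└─ 1
   ├─ 0
   │  ├─ 0
   │  │  └─ 0
   │  │     ├─ 0
   │  │     │  ├─ 0 *
   │  │     │  │  └─ 0 *
   │  │     │  │     └─ 0
   │  │     │  │        └─ 0
   │  │     │  │           └─ 1
   │  │     │  │              └─ 1 *
   │  │     │  └─ 1 *
   │  │     │     ├─ 0 *
   │  │     │     │  └─ 1 *
   │  │     │     └─ 1
   │  │     │        └─ 1
   │  │     │           └─ 0 *
   │  │     └─ 1
   │  │        └─ 1 *
   │  └─ 1
   │     └─ 1
   │        └─ 0 *
   │           └─ 0
   │              └─ 1
   │                 └─ 0
   │                    └─ 1
   │                       └─ 1
   │                          └─ 1 *
   └─ 1
      ├─ 0
      │  ├─ 0
      │  │  └─ 1
      │  │     └─ 1
      │  │        └─ 0 *
      │  └─ 1 *
      │     └─ 1 *
      └─ 1 *
Counting every labelled node above: 40.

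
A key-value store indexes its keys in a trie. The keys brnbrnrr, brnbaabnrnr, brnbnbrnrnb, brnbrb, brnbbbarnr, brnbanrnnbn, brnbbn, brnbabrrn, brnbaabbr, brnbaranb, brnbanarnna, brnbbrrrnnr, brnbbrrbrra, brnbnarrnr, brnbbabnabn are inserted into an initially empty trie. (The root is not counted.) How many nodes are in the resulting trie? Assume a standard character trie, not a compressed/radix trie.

Insert word by word; a character creates a node only if that edge doesn't already exist:
  "brnbrnrr" → 8 new (b, r, n, b, r, n, r, r)
  "brnbaabnrnr" → prefix "brnb" already present; 7 new (a, a, b, n, r, n, r)
  "brnbnbrnrnb" → prefix "brnb" already present; 7 new (n, b, r, n, r, n, b)
  "brnbrb" → prefix "brnbr" already present; 1 new (b)
  "brnbbbarnr" → prefix "brnb" already present; 6 new (b, b, a, r, n, r)
  "brnbanrnnbn" → prefix "brnba" already present; 6 new (n, r, n, n, b, n)
  "brnbbn" → prefix "brnbb" already present; 1 new (n)
  "brnbabrrn" → prefix "brnba" already present; 4 new (b, r, r, n)
  "brnbaabbr" → prefix "brnbaab" already present; 2 new (b, r)
  "brnbaranb" → prefix "brnba" already present; 4 new (r, a, n, b)
  "brnbanarnna" → prefix "brnban" already present; 5 new (a, r, n, n, a)
  "brnbbrrrnnr" → prefix "brnbb" already present; 6 new (r, r, r, n, n, r)
  "brnbbrrbrra" → prefix "brnbbrr" already present; 4 new (b, r, r, a)
  "brnbnarrnr" → prefix "brnbn" already present; 5 new (a, r, r, n, r)
  "brnbbabnabn" → prefix "brnbb" already present; 6 new (a, b, n, a, b, n)
Total nodes = 8 + 7 + 7 + 1 + 6 + 6 + 1 + 4 + 2 + 4 + 5 + 6 + 4 + 5 + 6 = 72

72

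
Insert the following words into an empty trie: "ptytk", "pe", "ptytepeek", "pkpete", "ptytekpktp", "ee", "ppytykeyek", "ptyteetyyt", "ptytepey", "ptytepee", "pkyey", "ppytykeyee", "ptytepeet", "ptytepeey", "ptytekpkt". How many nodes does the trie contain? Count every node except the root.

Trace insertions, counting only characters that open a new branch:
  "ptytk" → 5 new (p, t, y, t, k)
  "pe" → prefix "p" already present; 1 new (e)
  "ptytepeek" → prefix "ptyt" already present; 5 new (e, p, e, e, k)
  "pkpete" → prefix "p" already present; 5 new (k, p, e, t, e)
  "ptytekpktp" → prefix "ptyte" already present; 5 new (k, p, k, t, p)
  "ee" → 2 new (e, e)
  "ppytykeyek" → prefix "p" already present; 9 new (p, y, t, y, k, e, y, e, k)
  "ptyteetyyt" → prefix "ptyte" already present; 5 new (e, t, y, y, t)
  "ptytepey" → prefix "ptytepe" already present; 1 new (y)
  "ptytepee" → prefix "ptytepee" already present; 0 new (none)
  "pkyey" → prefix "pk" already present; 3 new (y, e, y)
  "ppytykeyee" → prefix "ppytykeye" already present; 1 new (e)
  "ptytepeet" → prefix "ptytepee" already present; 1 new (t)
  "ptytepeey" → prefix "ptytepee" already present; 1 new (y)
  "ptytekpkt" → prefix "ptytekpkt" already present; 0 new (none)
Total nodes = 5 + 1 + 5 + 5 + 5 + 2 + 9 + 5 + 1 + 0 + 3 + 1 + 1 + 1 + 0 = 44

44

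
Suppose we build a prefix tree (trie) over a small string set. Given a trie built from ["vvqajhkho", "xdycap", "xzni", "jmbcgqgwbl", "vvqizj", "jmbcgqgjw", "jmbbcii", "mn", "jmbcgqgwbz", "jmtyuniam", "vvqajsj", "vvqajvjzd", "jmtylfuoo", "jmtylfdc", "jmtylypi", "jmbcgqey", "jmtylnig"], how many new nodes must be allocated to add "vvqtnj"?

"vvq" is already a path in the trie; the remaining "tnj" must be added.
New nodes needed: |"vvqtnj"| − 3 = 6 − 3 = 3.

3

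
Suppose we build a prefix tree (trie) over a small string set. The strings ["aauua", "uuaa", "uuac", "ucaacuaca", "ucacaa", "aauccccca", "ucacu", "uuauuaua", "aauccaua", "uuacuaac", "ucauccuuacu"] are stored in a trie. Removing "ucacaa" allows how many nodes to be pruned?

After clearing the end-marker at "ucacaa", prune upward until reaching a node still needed by another word.
The suffix "aa" (2 nodes) is used only by "ucacaa"; the node for "ucac" still has the child "u", so pruning stops there.
Nodes removed: 2

2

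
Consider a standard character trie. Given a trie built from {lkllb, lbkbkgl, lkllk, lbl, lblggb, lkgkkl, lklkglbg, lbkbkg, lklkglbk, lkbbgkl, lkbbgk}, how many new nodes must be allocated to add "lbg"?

Walking "lbg" from the root, the first 2 characters ("lb") follow existing edges; "g" is the first miss.
New nodes needed: |"lbg"| − 2 = 3 − 2 = 1.

1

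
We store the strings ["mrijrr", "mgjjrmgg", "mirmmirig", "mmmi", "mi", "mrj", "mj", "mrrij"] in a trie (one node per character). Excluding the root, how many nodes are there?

Trie structure (* marks end of a word):
(root)
└─ m
   ├─ g
   │  └─ j
   │     └─ j
   │        └─ r
   │           └─ m
   │              └─ g
   │                 └─ g *
   ├─ i *
   │  └─ r
   │     └─ m
   │        └─ m
   │           └─ i
   │              └─ r
   │                 └─ i
   │                    └─ g *
   ├─ j *
   ├─ m
   │  └─ m
   │     └─ i *
   └─ r
      ├─ i
      │  └─ j
      │     └─ r
      │        └─ r *
      ├─ j *
      └─ r
         └─ i
            └─ j *
Counting every labelled node above: 29.

29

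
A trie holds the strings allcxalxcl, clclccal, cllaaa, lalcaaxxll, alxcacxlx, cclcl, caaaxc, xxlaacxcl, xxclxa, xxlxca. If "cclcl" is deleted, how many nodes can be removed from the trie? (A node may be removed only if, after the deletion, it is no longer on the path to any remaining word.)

A node on "cclcl"'s path can go only if nothing else ends at it or branches off below it.
The suffix "clcl" (4 nodes) is used only by "cclcl"; the node for "c" still has the child "l", so pruning stops there.
Nodes removed: 4

4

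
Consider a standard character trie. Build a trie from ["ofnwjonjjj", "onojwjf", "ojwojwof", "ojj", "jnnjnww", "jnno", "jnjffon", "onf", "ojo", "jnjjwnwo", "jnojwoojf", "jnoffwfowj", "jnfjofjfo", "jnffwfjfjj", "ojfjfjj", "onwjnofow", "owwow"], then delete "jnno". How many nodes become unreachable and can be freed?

1

Walk "jnno" from the leaf back toward the root, removing each node that no remaining word uses.
The suffix "o" (1 node) is used only by "jnno"; the node for "jnn" still has the child "j", so pruning stops there.
Nodes removed: 1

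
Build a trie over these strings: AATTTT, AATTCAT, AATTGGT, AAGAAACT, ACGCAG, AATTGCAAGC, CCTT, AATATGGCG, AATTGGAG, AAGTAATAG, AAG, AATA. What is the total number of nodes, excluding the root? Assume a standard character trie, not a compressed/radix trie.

46

Trace insertions, counting only characters that open a new branch:
  "AATTTT" → 6 new (A, A, T, T, T, T)
  "AATTCAT" → prefix "AATT" already present; 3 new (C, A, T)
  "AATTGGT" → prefix "AATT" already present; 3 new (G, G, T)
  "AAGAAACT" → prefix "AA" already present; 6 new (G, A, A, A, C, T)
  "ACGCAG" → prefix "A" already present; 5 new (C, G, C, A, G)
  "AATTGCAAGC" → prefix "AATTG" already present; 5 new (C, A, A, G, C)
  "CCTT" → 4 new (C, C, T, T)
  "AATATGGCG" → prefix "AAT" already present; 6 new (A, T, G, G, C, G)
  "AATTGGAG" → prefix "AATTGG" already present; 2 new (A, G)
  "AAGTAATAG" → prefix "AAG" already present; 6 new (T, A, A, T, A, G)
  "AAG" → prefix "AAG" already present; 0 new (none)
  "AATA" → prefix "AATA" already present; 0 new (none)
Total nodes = 6 + 3 + 3 + 6 + 5 + 5 + 4 + 6 + 2 + 6 + 0 + 0 = 46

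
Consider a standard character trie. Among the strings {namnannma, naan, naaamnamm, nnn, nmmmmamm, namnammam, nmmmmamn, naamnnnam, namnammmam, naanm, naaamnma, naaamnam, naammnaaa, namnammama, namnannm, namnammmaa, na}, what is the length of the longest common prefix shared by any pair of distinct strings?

9

The deepest shared node is where two words last agree before diverging.
"namnammam" and "namnammama" agree on "namnammam" (9 characters) before diverging; nothing deeper is shared.
Longest shared-prefix length: 9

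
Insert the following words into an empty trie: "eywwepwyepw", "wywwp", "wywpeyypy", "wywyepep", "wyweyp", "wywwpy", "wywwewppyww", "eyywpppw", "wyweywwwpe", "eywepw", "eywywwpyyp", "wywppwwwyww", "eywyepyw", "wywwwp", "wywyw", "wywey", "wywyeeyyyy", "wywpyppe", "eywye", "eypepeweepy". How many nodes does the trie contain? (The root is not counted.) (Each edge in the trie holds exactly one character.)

Insert word by word; a character creates a node only if that edge doesn't already exist:
  "eywwepwyepw" → 11 new (e, y, w, w, e, p, w, y, e, p, w)
  "wywwp" → 5 new (w, y, w, w, p)
  "wywpeyypy" → prefix "wyw" already present; 6 new (p, e, y, y, p, y)
  "wywyepep" → prefix "wyw" already present; 5 new (y, e, p, e, p)
  "wyweyp" → prefix "wyw" already present; 3 new (e, y, p)
  "wywwpy" → prefix "wywwp" already present; 1 new (y)
  "wywwewppyww" → prefix "wyww" already present; 7 new (e, w, p, p, y, w, w)
  "eyywpppw" → prefix "ey" already present; 6 new (y, w, p, p, p, w)
  "wyweywwwpe" → prefix "wywey" already present; 5 new (w, w, w, p, e)
  "eywepw" → prefix "eyw" already present; 3 new (e, p, w)
  "eywywwpyyp" → prefix "eyw" already present; 7 new (y, w, w, p, y, y, p)
  "wywppwwwyww" → prefix "wywp" already present; 7 new (p, w, w, w, y, w, w)
  "eywyepyw" → prefix "eywy" already present; 4 new (e, p, y, w)
  "wywwwp" → prefix "wyww" already present; 2 new (w, p)
  "wywyw" → prefix "wywy" already present; 1 new (w)
  "wywey" → prefix "wywey" already present; 0 new (none)
  "wywyeeyyyy" → prefix "wywye" already present; 5 new (e, y, y, y, y)
  "wywpyppe" → prefix "wywp" already present; 4 new (y, p, p, e)
  "eywye" → prefix "eywye" already present; 0 new (none)
  "eypepeweepy" → prefix "ey" already present; 9 new (p, e, p, e, w, e, e, p, y)
Total nodes = 11 + 5 + 6 + 5 + 3 + 1 + 7 + 6 + 5 + 3 + 7 + 7 + 4 + 2 + 1 + 0 + 5 + 4 + 0 + 9 = 91

91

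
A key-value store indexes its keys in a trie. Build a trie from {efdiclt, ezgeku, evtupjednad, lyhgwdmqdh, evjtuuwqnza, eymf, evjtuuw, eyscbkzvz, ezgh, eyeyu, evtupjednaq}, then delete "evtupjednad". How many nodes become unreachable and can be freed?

1

A node on "evtupjednad"'s path can go only if nothing else ends at it or branches off below it.
The suffix "d" (1 node) is used only by "evtupjednad"; the node for "evtupjedna" still has the child "q", so pruning stops there.
Nodes removed: 1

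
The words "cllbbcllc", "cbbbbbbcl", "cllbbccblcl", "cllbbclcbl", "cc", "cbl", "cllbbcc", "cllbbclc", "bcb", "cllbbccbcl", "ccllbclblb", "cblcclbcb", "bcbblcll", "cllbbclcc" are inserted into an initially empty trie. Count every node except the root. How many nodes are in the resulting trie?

Insert word by word; a character creates a node only if that edge doesn't already exist:
  "cllbbcllc" → 9 new (c, l, l, b, b, c, l, l, c)
  "cbbbbbbcl" → prefix "c" already present; 8 new (b, b, b, b, b, b, c, l)
  "cllbbccblcl" → prefix "cllbbc" already present; 5 new (c, b, l, c, l)
  "cllbbclcbl" → prefix "cllbbcl" already present; 3 new (c, b, l)
  "cc" → prefix "c" already present; 1 new (c)
  "cbl" → prefix "cb" already present; 1 new (l)
  "cllbbcc" → prefix "cllbbcc" already present; 0 new (none)
  "cllbbclc" → prefix "cllbbclc" already present; 0 new (none)
  "bcb" → 3 new (b, c, b)
  "cllbbccbcl" → prefix "cllbbccb" already present; 2 new (c, l)
  "ccllbclblb" → prefix "cc" already present; 8 new (l, l, b, c, l, b, l, b)
  "cblcclbcb" → prefix "cbl" already present; 6 new (c, c, l, b, c, b)
  "bcbblcll" → prefix "bcb" already present; 5 new (b, l, c, l, l)
  "cllbbclcc" → prefix "cllbbclc" already present; 1 new (c)
Total nodes = 9 + 8 + 5 + 3 + 1 + 1 + 0 + 0 + 3 + 2 + 8 + 6 + 5 + 1 = 52

52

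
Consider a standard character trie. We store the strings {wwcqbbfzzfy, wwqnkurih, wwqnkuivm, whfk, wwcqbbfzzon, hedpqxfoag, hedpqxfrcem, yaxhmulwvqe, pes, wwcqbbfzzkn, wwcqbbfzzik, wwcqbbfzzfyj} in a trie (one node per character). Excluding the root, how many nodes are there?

59

Trace insertions, counting only characters that open a new branch:
  "wwcqbbfzzfy" → 11 new (w, w, c, q, b, b, f, z, z, f, y)
  "wwqnkurih" → prefix "ww" already present; 7 new (q, n, k, u, r, i, h)
  "wwqnkuivm" → prefix "wwqnku" already present; 3 new (i, v, m)
  "whfk" → prefix "w" already present; 3 new (h, f, k)
  "wwcqbbfzzon" → prefix "wwcqbbfzz" already present; 2 new (o, n)
  "hedpqxfoag" → 10 new (h, e, d, p, q, x, f, o, a, g)
  "hedpqxfrcem" → prefix "hedpqxf" already present; 4 new (r, c, e, m)
  "yaxhmulwvqe" → 11 new (y, a, x, h, m, u, l, w, v, q, e)
  "pes" → 3 new (p, e, s)
  "wwcqbbfzzkn" → prefix "wwcqbbfzz" already present; 2 new (k, n)
  "wwcqbbfzzik" → prefix "wwcqbbfzz" already present; 2 new (i, k)
  "wwcqbbfzzfyj" → prefix "wwcqbbfzzfy" already present; 1 new (j)
Total nodes = 11 + 7 + 3 + 3 + 2 + 10 + 4 + 11 + 3 + 2 + 2 + 1 = 59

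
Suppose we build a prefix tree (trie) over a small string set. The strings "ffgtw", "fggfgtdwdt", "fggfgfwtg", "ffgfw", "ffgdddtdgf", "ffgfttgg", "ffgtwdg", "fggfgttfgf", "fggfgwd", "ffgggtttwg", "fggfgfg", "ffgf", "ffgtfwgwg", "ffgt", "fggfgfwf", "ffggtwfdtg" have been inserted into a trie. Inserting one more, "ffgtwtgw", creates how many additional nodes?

3

The longest prefix of "ffgtwtgw" already in the trie is "ffgtw" (length 5).
Each of the 3 remaining characters creates one node.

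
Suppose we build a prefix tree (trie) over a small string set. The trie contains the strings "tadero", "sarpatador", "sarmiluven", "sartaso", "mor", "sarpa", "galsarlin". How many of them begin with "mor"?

1

Traverse to the node for "mor", then collect every word in that subtree.
Matches: "mor"
Count: 1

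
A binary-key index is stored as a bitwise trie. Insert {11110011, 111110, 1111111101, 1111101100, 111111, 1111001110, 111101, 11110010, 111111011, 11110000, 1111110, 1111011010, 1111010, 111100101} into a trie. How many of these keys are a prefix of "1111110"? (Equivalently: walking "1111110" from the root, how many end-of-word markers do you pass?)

2

Traverse "1111110" character by character; count nodes along the way that are marked as word ends.
Prefixes of the query that are stored words: "111111", "1111110"
Count: 2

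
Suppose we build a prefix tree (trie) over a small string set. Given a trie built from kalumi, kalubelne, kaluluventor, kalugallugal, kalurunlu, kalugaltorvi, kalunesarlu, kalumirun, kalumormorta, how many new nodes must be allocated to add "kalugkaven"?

The longest prefix of "kalugkaven" already in the trie is "kalug" (length 5).
Each of the 5 remaining characters creates one node.

5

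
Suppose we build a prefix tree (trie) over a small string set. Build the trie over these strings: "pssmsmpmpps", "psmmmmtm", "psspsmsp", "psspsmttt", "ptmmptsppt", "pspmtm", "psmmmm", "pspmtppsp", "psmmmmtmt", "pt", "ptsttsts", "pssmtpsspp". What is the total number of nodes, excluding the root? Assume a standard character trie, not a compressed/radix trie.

55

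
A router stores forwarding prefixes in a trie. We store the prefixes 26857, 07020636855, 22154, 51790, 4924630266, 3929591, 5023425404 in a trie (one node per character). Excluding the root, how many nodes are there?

51

Count nodes per top-level branch (shared prefixes stored once):
  '0'-branch (07020636855): 11 nodes
  '2'-branch (22154, 26857): 9 nodes
  '3'-branch (3929591): 7 nodes
  '4'-branch (4924630266): 10 nodes
  '5'-branch (5023425404, 51790): 14 nodes
Sum: 51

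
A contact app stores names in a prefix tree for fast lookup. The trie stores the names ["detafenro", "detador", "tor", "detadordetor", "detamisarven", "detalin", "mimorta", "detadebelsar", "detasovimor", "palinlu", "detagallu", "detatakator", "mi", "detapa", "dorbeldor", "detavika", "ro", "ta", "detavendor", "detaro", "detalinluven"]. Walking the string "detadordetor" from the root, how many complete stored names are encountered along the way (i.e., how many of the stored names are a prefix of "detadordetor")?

2

Check each prefix of "detadordetor" against the stored set — each match is an end-marker on the path.
Prefixes of the query that are stored words: "detador", "detadordetor"
Count: 2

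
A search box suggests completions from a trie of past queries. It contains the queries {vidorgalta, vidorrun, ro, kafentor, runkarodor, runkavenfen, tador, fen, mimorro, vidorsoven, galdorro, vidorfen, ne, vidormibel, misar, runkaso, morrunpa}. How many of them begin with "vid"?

Filter for entries beginning with "vid":
Matches: "vidorfen", "vidorgalta", "vidormibel", "vidorrun", "vidorsoven"
Count: 5

5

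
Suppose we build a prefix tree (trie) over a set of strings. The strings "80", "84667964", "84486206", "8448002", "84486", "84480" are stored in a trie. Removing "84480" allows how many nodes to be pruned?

A node on "84480"'s path can go only if nothing else ends at it or branches off below it.
Every node on "84480" is still needed (e.g. by "8448002"), so nothing is freed.
Nodes removed: 0

0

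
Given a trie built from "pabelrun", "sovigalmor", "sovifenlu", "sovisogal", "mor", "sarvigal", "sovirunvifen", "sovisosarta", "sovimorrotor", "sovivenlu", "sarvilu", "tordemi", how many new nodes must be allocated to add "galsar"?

6

"galsar" shares no prefix with any stored word, so all 6 characters open new nodes.
6 − 0 = 6 new nodes.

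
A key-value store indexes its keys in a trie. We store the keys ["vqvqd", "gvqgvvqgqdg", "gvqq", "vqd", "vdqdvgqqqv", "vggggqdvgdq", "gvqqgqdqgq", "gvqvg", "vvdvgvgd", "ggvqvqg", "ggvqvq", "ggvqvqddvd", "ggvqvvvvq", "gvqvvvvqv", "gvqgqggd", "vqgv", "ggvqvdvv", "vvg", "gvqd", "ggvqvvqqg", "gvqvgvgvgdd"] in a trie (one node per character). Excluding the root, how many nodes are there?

91

Insert word by word; a character creates a node only if that edge doesn't already exist:
  "vqvqd" → 5 new (v, q, v, q, d)
  "gvqgvvqgqdg" → 11 new (g, v, q, g, v, v, q, g, q, d, g)
  "gvqq" → prefix "gvq" already present; 1 new (q)
  "vqd" → prefix "vq" already present; 1 new (d)
  "vdqdvgqqqv" → prefix "v" already present; 9 new (d, q, d, v, g, q, q, q, v)
  "vggggqdvgdq" → prefix "v" already present; 10 new (g, g, g, g, q, d, v, g, d, q)
  "gvqqgqdqgq" → prefix "gvqq" already present; 6 new (g, q, d, q, g, q)
  "gvqvg" → prefix "gvq" already present; 2 new (v, g)
  "vvdvgvgd" → prefix "v" already present; 7 new (v, d, v, g, v, g, d)
  "ggvqvqg" → prefix "g" already present; 6 new (g, v, q, v, q, g)
  "ggvqvq" → prefix "ggvqvq" already present; 0 new (none)
  "ggvqvqddvd" → prefix "ggvqvq" already present; 4 new (d, d, v, d)
  "ggvqvvvvq" → prefix "ggvqv" already present; 4 new (v, v, v, q)
  "gvqvvvvqv" → prefix "gvqv" already present; 5 new (v, v, v, q, v)
  "gvqgqggd" → prefix "gvqg" already present; 4 new (q, g, g, d)
  "vqgv" → prefix "vq" already present; 2 new (g, v)
  "ggvqvdvv" → prefix "ggvqv" already present; 3 new (d, v, v)
  "vvg" → prefix "vv" already present; 1 new (g)
  "gvqd" → prefix "gvq" already present; 1 new (d)
  "ggvqvvqqg" → prefix "ggvqvv" already present; 3 new (q, q, g)
  "gvqvgvgvgdd" → prefix "gvqvg" already present; 6 new (v, g, v, g, d, d)
Total nodes = 5 + 11 + 1 + 1 + 9 + 10 + 6 + 2 + 7 + 6 + 0 + 4 + 4 + 5 + 4 + 2 + 3 + 1 + 1 + 3 + 6 = 91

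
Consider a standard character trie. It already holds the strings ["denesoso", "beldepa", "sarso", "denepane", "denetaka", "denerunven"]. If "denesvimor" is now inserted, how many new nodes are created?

The longest prefix of "denesvimor" already in the trie is "denes" (length 5).
Each of the 5 remaining characters creates one node.

5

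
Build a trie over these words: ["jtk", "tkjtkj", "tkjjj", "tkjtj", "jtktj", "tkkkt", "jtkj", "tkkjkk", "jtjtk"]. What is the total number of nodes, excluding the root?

Trace insertions, counting only characters that open a new branch:
  "jtk" → 3 new (j, t, k)
  "tkjtkj" → 6 new (t, k, j, t, k, j)
  "tkjjj" → prefix "tkj" already present; 2 new (j, j)
  "tkjtj" → prefix "tkjt" already present; 1 new (j)
  "jtktj" → prefix "jtk" already present; 2 new (t, j)
  "tkkkt" → prefix "tk" already present; 3 new (k, k, t)
  "jtkj" → prefix "jtk" already present; 1 new (j)
  "tkkjkk" → prefix "tkk" already present; 3 new (j, k, k)
  "jtjtk" → prefix "jt" already present; 3 new (j, t, k)
Total nodes = 3 + 6 + 2 + 1 + 2 + 3 + 1 + 3 + 3 = 24

24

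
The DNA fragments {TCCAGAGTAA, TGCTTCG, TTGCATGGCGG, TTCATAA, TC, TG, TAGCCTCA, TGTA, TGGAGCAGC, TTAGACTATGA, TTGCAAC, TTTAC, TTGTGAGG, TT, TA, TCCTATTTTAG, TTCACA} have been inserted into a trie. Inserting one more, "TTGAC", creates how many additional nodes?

2

The longest prefix of "TTGAC" already in the trie is "TTG" (length 3).
New nodes needed: |"TTGAC"| − 3 = 5 − 3 = 2.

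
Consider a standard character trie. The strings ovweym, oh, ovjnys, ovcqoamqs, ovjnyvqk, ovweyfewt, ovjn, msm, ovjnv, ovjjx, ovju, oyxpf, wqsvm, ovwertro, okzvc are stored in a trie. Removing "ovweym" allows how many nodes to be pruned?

1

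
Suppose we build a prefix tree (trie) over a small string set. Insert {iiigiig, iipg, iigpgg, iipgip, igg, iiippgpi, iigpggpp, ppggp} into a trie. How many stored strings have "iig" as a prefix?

Traverse to the node for "iig", then collect every word in that subtree.
Matches: "iigpgg", "iigpggpp"
Count: 2

2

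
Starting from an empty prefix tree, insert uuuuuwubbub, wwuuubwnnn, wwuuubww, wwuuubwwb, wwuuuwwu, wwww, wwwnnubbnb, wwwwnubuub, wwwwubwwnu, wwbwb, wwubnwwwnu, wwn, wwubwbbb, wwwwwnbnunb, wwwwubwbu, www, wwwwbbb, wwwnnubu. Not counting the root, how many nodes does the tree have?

75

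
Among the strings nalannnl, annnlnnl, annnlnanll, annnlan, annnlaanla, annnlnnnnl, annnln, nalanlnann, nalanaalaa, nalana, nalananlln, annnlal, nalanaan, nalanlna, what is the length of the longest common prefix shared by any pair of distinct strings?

8

Look for the deepest trie node that still has at least two words in its subtree.
e.g. "nalanlna" and "nalanlnann" share the prefix "nalanlna" of length 8; no pair shares a longer one.
Longest shared-prefix length: 8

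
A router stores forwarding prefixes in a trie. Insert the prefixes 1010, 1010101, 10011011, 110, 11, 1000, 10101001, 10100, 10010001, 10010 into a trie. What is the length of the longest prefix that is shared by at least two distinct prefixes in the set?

Equivalently: take the maximum, over all pairs, of their longest common prefix length.
e.g. "10101001" and "1010101" share the prefix "101010" of length 6; no pair shares a longer one.
Longest shared-prefix length: 6

6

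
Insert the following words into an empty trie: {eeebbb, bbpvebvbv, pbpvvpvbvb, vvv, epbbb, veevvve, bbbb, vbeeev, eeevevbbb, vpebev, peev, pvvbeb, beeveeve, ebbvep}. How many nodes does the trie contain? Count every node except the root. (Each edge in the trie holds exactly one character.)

For each word, the new-node count is its length minus the longest prefix already in the trie:
  "eeebbb" → 6 new (e, e, e, b, b, b)
  "bbpvebvbv" → 9 new (b, b, p, v, e, b, v, b, v)
  "pbpvvpvbvb" → 10 new (p, b, p, v, v, p, v, b, v, b)
  "vvv" → 3 new (v, v, v)
  "epbbb" → prefix "e" already present; 4 new (p, b, b, b)
  "veevvve" → prefix "v" already present; 6 new (e, e, v, v, v, e)
  "bbbb" → prefix "bb" already present; 2 new (b, b)
  "vbeeev" → prefix "v" already present; 5 new (b, e, e, e, v)
  "eeevevbbb" → prefix "eee" already present; 6 new (v, e, v, b, b, b)
  "vpebev" → prefix "v" already present; 5 new (p, e, b, e, v)
  "peev" → prefix "p" already present; 3 new (e, e, v)
  "pvvbeb" → prefix "p" already present; 5 new (v, v, b, e, b)
  "beeveeve" → prefix "b" already present; 7 new (e, e, v, e, e, v, e)
  "ebbvep" → prefix "e" already present; 5 new (b, b, v, e, p)
Total nodes = 6 + 9 + 10 + 3 + 4 + 6 + 2 + 5 + 6 + 5 + 3 + 5 + 7 + 5 = 76

76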